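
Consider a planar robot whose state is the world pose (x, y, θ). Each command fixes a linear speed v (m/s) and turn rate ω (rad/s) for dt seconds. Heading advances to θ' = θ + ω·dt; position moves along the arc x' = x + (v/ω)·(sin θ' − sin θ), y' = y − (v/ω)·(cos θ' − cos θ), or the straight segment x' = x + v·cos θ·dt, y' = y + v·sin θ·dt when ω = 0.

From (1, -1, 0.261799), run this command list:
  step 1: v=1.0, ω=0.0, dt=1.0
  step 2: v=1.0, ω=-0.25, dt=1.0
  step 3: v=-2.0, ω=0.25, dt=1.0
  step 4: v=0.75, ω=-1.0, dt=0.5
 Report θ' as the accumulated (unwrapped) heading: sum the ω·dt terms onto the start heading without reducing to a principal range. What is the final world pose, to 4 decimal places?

step 1: θ'=0.2618 (straight) → pose (1.9659, -0.7412, 0.2618)
step 2: θ'=0.0118 (R=-4.0000) → pose (2.9540, -0.6052, 0.0118)
step 3: θ'=0.2618 (R=-8.0000) → pose (0.9778, -0.8772, 0.2618)
step 4: θ'=-0.2382 (R=-0.7500) → pose (1.3489, -0.8728, -0.2382)

(1.3489, -0.8728, -0.2382)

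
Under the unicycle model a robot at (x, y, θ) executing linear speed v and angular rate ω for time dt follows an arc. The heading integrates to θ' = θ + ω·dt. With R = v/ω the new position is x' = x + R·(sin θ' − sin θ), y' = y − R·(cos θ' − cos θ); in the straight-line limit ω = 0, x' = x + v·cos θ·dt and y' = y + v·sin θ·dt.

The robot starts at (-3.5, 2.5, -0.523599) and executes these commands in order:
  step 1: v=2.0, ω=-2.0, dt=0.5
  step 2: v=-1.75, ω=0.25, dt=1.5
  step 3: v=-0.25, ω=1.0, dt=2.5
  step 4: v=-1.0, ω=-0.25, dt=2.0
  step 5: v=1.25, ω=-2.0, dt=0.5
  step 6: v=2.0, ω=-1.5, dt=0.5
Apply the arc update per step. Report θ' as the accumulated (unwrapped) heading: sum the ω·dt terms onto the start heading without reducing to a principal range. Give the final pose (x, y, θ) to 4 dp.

step 1: θ'=-1.5236 (R=-1.0000) → pose (-3.0011, 1.6812, -1.5236)
step 2: θ'=-1.1486 (R=-7.0000) → pose (-3.6080, 4.2193, -1.1486)
step 3: θ'=1.3514 (R=-0.2500) → pose (-4.0800, 4.1712, 1.3514)
step 4: θ'=0.8514 (R=4.0000) → pose (-4.9753, 2.4061, 0.8514)
step 5: θ'=-0.1486 (R=-0.6250) → pose (-4.4127, 2.6123, -0.1486)
step 6: θ'=-0.8986 (R=-1.3333) → pose (-3.5668, 2.1240, -0.8986)

(-3.5668, 2.1240, -0.8986)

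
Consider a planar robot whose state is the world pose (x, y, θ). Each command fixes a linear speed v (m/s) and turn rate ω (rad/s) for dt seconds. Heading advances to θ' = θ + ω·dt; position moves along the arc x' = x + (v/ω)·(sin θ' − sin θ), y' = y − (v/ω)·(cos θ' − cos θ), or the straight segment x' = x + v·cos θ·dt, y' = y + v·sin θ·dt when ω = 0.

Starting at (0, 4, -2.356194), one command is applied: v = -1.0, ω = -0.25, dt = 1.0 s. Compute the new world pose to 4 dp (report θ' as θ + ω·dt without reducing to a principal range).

θ' = -2.3562 + -0.25·1.0 = -2.6062
R = v/ω = -1.0/-0.25 = 4.0000
x' = 0 + 4.0000·(sin -2.6062 − sin -2.3562) = 0.7877
y' = 4 − 4.0000·(cos -2.6062 − cos -2.3562) = 4.6118

(0.7877, 4.6118, -2.6062)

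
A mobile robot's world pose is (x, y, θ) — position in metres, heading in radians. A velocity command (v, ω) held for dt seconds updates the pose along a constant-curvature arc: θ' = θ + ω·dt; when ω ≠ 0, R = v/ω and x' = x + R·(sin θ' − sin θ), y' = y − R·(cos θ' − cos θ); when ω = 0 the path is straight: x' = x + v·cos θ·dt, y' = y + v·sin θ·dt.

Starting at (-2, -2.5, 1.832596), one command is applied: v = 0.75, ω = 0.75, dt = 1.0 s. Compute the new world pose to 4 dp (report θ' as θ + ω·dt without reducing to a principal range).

θ' = 1.8326 + 0.75·1.0 = 2.5826
R = v/ω = 0.75/0.75 = 1.0000
x' = -2 + 1.0000·(sin 2.5826 − sin 1.8326) = -2.4356
y' = -2.5 − 1.0000·(cos 2.5826 − cos 1.8326) = -1.9110

(-2.4356, -1.9110, 2.5826)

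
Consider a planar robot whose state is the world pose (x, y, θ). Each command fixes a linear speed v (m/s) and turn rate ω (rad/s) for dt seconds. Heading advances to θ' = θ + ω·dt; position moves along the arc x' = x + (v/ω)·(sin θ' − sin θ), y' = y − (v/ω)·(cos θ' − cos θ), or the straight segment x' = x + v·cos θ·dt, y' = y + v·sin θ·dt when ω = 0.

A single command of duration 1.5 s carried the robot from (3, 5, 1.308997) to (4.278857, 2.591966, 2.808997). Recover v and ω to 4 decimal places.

Δθ = 2.808997 − 1.308997 = 1.500000
ω = Δθ/dt = 1.500000/1.5 = 1.0000
R = −Δy/(cos θ' − cos θ) = -2.0000
v = R·ω = -2.0000·1.0000 = -2.0000

v = -2.0000, ω = 1.0000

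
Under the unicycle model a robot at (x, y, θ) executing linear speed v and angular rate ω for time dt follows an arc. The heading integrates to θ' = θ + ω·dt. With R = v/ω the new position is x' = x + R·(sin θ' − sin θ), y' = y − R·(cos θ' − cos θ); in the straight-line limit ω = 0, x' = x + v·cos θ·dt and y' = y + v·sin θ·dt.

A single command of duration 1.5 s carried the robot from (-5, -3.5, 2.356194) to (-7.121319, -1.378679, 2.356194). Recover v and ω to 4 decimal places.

Δθ = 2.356194 − 2.356194 = 0.000000
ω = Δθ/dt = 0.000000/1.5 = 0.0000
ω = 0 → v = (Δx·cos θ + Δy·sin θ)/dt = 2.0000

v = 2.0000, ω = 0.0000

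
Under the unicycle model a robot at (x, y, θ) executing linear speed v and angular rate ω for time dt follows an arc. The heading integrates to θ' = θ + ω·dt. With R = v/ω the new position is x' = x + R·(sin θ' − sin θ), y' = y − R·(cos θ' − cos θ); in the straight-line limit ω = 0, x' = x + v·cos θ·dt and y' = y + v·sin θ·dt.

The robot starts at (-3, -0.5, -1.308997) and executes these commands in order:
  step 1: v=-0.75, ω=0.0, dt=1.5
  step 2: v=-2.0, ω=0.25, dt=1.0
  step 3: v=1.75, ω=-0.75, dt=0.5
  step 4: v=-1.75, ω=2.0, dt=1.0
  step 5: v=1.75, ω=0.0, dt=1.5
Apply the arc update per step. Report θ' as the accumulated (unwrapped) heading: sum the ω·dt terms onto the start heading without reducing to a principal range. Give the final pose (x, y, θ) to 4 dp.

(-2.8869, 3.6365, 0.5660)

step 1: θ'=-1.3090 (straight) → pose (-3.2912, 0.5867, -1.3090)
step 2: θ'=-1.0590 (R=-8.0000) → pose (-4.0437, 2.4341, -1.0590)
step 3: θ'=-1.4340 (R=-2.3333) → pose (-3.7665, 1.6096, -1.4340)
step 4: θ'=0.5660 (R=-0.8750) → pose (-5.1025, 2.2288, 0.5660)
step 5: θ'=0.5660 (straight) → pose (-2.8869, 3.6365, 0.5660)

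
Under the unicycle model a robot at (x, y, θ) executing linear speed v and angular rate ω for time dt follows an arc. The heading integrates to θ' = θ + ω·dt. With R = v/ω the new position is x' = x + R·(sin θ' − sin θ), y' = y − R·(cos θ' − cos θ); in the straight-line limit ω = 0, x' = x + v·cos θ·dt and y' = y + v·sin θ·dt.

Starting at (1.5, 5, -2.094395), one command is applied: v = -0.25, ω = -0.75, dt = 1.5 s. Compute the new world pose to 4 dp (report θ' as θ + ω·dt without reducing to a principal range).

θ' = -2.0944 + -0.75·1.5 = -3.2194
R = v/ω = -0.25/-0.75 = 0.3333
x' = 1.5 + 0.3333·(sin -3.2194 − sin -2.0944) = 1.8146
y' = 5 − 0.3333·(cos -3.2194 − cos -2.0944) = 5.1657

(1.8146, 5.1657, -3.2194)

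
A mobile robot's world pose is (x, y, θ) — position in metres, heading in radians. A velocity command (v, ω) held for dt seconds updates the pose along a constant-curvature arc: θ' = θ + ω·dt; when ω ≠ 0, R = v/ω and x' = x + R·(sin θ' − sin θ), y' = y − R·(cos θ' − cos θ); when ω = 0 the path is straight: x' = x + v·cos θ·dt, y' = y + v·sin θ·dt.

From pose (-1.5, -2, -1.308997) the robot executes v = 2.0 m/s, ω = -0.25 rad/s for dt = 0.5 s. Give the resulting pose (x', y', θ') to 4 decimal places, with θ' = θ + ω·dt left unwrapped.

(-1.3021, -2.9796, -1.4340)

θ' = -1.3090 + -0.25·0.5 = -1.4340
R = v/ω = 2.0/-0.25 = -8.0000
x' = -1.5 + -8.0000·(sin -1.4340 − sin -1.3090) = -1.3021
y' = -2 − -8.0000·(cos -1.4340 − cos -1.3090) = -2.9796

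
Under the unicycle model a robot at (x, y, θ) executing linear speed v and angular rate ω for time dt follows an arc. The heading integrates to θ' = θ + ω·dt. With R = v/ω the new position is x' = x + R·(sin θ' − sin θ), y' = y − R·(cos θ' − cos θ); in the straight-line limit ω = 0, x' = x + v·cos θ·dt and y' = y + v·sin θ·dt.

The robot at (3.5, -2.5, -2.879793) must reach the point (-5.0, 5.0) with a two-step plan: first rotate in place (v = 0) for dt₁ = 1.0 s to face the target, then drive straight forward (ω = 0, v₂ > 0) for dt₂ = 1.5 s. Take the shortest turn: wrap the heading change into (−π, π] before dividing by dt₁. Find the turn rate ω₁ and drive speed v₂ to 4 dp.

ω₁ = -0.9848, v₂ = 7.5572

heading to target = atan2(5−-2.5, -5−3.5) = 2.4186
Δθ = wrap(2.4186 − -2.8798) = -0.9848; ω₁ = Δθ/dt₁ = -0.9848
distance = √((-5−3.5)² + (5−-2.5)²) = 11.3358; v₂ = distance/dt₂ = 7.5572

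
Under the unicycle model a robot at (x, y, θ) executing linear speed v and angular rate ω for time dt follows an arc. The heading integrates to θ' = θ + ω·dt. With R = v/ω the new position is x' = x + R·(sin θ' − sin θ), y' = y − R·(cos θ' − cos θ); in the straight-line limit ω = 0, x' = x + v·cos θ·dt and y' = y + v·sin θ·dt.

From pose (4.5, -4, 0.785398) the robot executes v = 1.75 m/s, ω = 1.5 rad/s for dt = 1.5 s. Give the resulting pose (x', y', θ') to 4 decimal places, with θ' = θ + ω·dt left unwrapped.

θ' = 0.7854 + 1.5·1.5 = 3.0354
R = v/ω = 1.75/1.5 = 1.1667
x' = 4.5 + 1.1667·(sin 3.0354 − sin 0.7854) = 3.7987
y' = -4 − 1.1667·(cos 3.0354 − cos 0.7854) = -2.0149

(3.7987, -2.0149, 3.0354)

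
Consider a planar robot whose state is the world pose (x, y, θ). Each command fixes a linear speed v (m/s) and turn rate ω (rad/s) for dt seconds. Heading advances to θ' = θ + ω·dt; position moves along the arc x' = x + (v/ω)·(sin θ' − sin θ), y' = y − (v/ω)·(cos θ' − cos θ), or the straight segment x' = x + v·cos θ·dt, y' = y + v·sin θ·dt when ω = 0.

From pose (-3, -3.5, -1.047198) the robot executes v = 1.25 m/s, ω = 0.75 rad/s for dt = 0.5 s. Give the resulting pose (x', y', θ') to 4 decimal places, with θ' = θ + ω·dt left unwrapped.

(-2.5945, -3.9708, -0.6722)

θ' = -1.0472 + 0.75·0.5 = -0.6722
R = v/ω = 1.25/0.75 = 1.6667
x' = -3 + 1.6667·(sin -0.6722 − sin -1.0472) = -2.5945
y' = -3.5 − 1.6667·(cos -0.6722 − cos -1.0472) = -3.9708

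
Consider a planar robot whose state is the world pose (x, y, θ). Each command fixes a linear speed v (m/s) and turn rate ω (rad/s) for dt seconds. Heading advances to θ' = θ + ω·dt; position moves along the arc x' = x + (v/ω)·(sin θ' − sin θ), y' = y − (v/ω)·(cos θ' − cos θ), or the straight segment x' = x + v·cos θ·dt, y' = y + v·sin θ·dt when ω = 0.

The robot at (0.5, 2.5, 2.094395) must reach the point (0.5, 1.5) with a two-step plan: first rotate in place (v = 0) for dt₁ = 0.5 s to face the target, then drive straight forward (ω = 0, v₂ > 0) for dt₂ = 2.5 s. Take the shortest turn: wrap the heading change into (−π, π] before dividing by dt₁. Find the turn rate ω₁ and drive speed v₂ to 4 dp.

heading to target = atan2(1.5−2.5, 0.5−0.5) = -1.5708
Δθ = wrap(-1.5708 − 2.0944) = 2.6180; ω₁ = Δθ/dt₁ = 5.2360
distance = √((0.5−0.5)² + (1.5−2.5)²) = 1.0000; v₂ = distance/dt₂ = 0.4000

ω₁ = 5.2360, v₂ = 0.4000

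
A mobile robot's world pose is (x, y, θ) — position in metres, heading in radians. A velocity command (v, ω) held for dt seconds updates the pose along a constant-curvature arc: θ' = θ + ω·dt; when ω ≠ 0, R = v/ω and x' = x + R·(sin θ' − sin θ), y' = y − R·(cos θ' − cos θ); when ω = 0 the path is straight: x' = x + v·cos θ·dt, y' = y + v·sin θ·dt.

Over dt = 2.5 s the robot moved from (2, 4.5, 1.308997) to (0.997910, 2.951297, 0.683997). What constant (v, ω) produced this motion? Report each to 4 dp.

v = -0.7500, ω = -0.2500

Δθ = 0.683997 − 1.308997 = -0.625000
ω = Δθ/dt = -0.625000/2.5 = -0.2500
R = −Δy/(cos θ' − cos θ) = 3.0000
v = R·ω = 3.0000·-0.2500 = -0.7500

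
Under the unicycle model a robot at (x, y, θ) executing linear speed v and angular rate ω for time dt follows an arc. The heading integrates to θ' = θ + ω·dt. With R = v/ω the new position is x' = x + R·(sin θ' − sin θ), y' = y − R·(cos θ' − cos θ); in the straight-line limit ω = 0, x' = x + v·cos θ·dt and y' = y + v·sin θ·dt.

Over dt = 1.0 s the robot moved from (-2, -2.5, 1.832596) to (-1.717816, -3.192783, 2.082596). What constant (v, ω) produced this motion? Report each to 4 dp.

Δθ = 2.082596 − 1.832596 = 0.250000
ω = Δθ/dt = 0.250000/1.0 = 0.2500
R = −Δy/(cos θ' − cos θ) = -3.0000
v = R·ω = -3.0000·0.2500 = -0.7500

v = -0.7500, ω = 0.2500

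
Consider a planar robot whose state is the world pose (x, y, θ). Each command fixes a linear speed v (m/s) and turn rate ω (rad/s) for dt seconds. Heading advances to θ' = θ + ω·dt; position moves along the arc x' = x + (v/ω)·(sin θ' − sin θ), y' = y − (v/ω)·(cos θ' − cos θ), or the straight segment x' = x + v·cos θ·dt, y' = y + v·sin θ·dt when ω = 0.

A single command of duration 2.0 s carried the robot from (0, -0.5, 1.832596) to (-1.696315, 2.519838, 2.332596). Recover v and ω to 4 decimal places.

Δθ = 2.332596 − 1.832596 = 0.500000
ω = Δθ/dt = 0.500000/2.0 = 0.2500
R = −Δy/(cos θ' − cos θ) = 7.0000
v = R·ω = 7.0000·0.2500 = 1.7500

v = 1.7500, ω = 0.2500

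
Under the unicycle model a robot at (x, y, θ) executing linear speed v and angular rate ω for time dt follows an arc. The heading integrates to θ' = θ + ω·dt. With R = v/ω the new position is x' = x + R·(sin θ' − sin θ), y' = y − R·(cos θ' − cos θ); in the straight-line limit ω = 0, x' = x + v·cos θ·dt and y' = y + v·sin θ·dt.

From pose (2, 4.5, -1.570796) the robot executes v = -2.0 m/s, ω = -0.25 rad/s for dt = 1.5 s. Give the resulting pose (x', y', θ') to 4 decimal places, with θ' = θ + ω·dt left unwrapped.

(2.5559, 7.4302, -1.9458)

θ' = -1.5708 + -0.25·1.5 = -1.9458
R = v/ω = -2.0/-0.25 = 8.0000
x' = 2 + 8.0000·(sin -1.9458 − sin -1.5708) = 2.5559
y' = 4.5 − 8.0000·(cos -1.9458 − cos -1.5708) = 7.4302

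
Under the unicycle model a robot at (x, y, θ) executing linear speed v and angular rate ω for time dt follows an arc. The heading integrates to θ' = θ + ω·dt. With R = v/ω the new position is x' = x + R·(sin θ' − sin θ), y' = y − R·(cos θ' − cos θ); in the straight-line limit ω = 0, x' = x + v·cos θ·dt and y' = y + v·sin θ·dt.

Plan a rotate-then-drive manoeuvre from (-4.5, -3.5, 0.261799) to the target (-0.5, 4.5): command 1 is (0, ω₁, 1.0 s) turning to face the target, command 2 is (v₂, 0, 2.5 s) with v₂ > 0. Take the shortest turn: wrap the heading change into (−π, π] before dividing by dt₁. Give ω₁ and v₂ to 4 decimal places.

heading to target = atan2(4.5−-3.5, -0.5−-4.5) = 1.1071
Δθ = wrap(1.1071 − 0.2618) = 0.8453; ω₁ = Δθ/dt₁ = 0.8453
distance = √((-0.5−-4.5)² + (4.5−-3.5)²) = 8.9443; v₂ = distance/dt₂ = 3.5777

ω₁ = 0.8453, v₂ = 3.5777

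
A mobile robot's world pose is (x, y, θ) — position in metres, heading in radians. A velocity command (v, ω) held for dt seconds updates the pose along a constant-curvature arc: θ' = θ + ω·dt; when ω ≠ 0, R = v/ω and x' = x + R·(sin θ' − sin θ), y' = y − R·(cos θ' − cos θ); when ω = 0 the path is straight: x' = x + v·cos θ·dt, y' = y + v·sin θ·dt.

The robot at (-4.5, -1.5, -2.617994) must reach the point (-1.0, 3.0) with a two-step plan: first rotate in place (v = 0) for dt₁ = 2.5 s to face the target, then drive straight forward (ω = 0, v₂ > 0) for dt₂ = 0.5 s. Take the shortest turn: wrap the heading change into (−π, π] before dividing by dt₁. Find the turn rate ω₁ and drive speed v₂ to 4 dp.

heading to target = atan2(3−-1.5, -1−-4.5) = 0.9098
Δθ = wrap(0.9098 − -2.6180) = -2.7554; ω₁ = Δθ/dt₁ = -1.1022
distance = √((-1−-4.5)² + (3−-1.5)²) = 5.7009; v₂ = distance/dt₂ = 11.4018

ω₁ = -1.1022, v₂ = 11.4018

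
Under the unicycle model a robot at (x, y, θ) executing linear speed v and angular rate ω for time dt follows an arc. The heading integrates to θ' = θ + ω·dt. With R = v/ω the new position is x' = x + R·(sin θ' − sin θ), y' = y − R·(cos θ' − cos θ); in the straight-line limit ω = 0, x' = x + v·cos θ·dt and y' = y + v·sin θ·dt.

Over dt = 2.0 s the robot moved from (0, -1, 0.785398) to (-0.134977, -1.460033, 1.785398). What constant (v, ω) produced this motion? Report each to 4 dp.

Δθ = 1.785398 − 0.785398 = 1.000000
ω = Δθ/dt = 1.000000/2.0 = 0.5000
R = −Δy/(cos θ' − cos θ) = -0.5000
v = R·ω = -0.5000·0.5000 = -0.2500

v = -0.2500, ω = 0.5000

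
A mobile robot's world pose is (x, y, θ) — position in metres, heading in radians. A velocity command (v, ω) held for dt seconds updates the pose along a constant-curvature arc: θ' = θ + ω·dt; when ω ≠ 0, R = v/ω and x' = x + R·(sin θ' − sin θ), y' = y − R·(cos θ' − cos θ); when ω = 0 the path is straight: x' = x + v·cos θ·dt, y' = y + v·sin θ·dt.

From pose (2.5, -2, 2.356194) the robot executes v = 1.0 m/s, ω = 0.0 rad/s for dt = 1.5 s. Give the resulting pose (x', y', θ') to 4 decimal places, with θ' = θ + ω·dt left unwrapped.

θ' = 2.3562 + 0.0·1.5 = 2.3562
ω = 0 → straight: x' = 2.5 + 1.0·cos(2.3562)·1.5 = 1.4393
y' = -2 + 1.0·sin(2.3562)·1.5 = -0.9393

(1.4393, -0.9393, 2.3562)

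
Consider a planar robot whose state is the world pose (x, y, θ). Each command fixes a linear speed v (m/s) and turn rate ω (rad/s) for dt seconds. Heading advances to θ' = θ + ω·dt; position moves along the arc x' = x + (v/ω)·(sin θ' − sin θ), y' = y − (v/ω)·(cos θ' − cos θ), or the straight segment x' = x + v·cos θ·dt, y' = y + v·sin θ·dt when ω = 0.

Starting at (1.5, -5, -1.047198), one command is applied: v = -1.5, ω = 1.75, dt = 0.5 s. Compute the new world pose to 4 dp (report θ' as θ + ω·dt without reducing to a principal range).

θ' = -1.0472 + 1.75·0.5 = -0.1722
R = v/ω = -1.5/1.75 = -0.8571
x' = 1.5 + -0.8571·(sin -0.1722 − sin -1.0472) = 0.9046
y' = -5 − -0.8571·(cos -0.1722 − cos -1.0472) = -4.5841

(0.9046, -4.5841, -0.1722)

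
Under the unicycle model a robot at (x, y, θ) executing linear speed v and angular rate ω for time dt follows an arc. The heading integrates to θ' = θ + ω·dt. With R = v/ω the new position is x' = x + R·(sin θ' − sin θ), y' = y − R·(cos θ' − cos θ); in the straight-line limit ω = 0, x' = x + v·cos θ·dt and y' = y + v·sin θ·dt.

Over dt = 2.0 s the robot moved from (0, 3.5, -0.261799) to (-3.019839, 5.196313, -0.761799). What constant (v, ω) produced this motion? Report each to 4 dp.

Δθ = -0.761799 − -0.261799 = -0.500000
ω = Δθ/dt = -0.500000/2.0 = -0.2500
R = Δx/(sin θ' − sin θ) = 7.0000
v = R·ω = 7.0000·-0.2500 = -1.7500

v = -1.7500, ω = -0.2500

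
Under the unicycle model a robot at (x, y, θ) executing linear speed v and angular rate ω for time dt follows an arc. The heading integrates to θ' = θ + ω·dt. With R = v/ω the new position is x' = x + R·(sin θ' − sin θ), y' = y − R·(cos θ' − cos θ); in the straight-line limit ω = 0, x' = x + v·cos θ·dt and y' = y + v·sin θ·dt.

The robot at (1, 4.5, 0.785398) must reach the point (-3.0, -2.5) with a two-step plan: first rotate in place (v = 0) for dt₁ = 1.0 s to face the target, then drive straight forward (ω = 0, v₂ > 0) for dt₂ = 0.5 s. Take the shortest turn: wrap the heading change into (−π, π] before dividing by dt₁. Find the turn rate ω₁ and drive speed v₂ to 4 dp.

heading to target = atan2(-2.5−4.5, -3−1) = -2.0899
Δθ = wrap(-2.0899 − 0.7854) = -2.8753; ω₁ = Δθ/dt₁ = -2.8753
distance = √((-3−1)² + (-2.5−4.5)²) = 8.0623; v₂ = distance/dt₂ = 16.1245

ω₁ = -2.8753, v₂ = 16.1245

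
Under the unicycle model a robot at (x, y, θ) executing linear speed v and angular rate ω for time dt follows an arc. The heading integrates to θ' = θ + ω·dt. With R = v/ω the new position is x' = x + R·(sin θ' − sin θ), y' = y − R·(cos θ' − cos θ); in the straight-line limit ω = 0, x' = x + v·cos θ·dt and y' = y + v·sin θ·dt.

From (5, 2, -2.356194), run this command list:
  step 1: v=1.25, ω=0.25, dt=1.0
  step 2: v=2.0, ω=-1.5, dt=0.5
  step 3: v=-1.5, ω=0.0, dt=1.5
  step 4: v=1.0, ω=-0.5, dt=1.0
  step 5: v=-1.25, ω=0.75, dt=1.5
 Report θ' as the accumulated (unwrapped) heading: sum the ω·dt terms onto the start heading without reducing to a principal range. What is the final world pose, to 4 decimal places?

(6.3050, 1.6207, -2.2312)

step 1: θ'=-2.1062 (R=5.0000) → pose (4.2352, 1.0154, -2.1062)
step 2: θ'=-2.8562 (R=-1.3333) → pose (3.4638, 0.4162, -2.8562)
step 3: θ'=-2.8562 (straight) → pose (5.6228, 1.0497, -2.8562)
step 4: θ'=-3.3562 (R=-2.0000) → pose (4.6338, 1.0147, -3.3562)
step 5: θ'=-2.2312 (R=-1.6667) → pose (6.3050, 1.6207, -2.2312)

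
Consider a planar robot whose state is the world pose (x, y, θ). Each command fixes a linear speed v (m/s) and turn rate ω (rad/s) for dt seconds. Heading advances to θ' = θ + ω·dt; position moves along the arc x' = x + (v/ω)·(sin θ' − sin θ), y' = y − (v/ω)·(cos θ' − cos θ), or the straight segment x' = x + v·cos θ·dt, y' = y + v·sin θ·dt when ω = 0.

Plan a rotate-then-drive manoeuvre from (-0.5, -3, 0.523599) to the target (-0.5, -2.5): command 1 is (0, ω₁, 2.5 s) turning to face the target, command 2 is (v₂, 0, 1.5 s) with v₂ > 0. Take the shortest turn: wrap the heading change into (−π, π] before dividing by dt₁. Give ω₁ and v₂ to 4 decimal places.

heading to target = atan2(-2.5−-3, -0.5−-0.5) = 1.5708
Δθ = wrap(1.5708 − 0.5236) = 1.0472; ω₁ = Δθ/dt₁ = 0.4189
distance = √((-0.5−-0.5)² + (-2.5−-3)²) = 0.5000; v₂ = distance/dt₂ = 0.3333

ω₁ = 0.4189, v₂ = 0.3333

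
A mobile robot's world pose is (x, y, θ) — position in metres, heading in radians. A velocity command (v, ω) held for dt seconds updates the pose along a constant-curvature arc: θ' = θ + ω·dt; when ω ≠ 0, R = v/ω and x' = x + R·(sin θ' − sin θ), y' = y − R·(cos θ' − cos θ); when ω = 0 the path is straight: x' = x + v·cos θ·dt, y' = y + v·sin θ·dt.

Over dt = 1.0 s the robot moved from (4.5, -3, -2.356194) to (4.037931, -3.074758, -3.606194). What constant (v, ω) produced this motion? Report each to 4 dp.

v = 0.5000, ω = -1.2500

Δθ = -3.606194 − -2.356194 = -1.250000
ω = Δθ/dt = -1.250000/1.0 = -1.2500
R = Δx/(sin θ' − sin θ) = -0.4000
v = R·ω = -0.4000·-1.2500 = 0.5000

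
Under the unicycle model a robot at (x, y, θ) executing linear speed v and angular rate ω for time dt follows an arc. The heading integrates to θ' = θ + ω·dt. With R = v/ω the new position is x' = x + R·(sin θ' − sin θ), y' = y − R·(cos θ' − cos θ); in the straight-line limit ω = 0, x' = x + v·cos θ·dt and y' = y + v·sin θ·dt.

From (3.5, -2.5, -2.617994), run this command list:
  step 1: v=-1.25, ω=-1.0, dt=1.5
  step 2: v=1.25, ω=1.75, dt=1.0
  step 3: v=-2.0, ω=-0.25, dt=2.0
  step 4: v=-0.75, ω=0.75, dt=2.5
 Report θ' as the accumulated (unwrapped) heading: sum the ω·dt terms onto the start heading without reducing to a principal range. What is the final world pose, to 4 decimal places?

(8.0653, 0.7167, -0.9930)

step 1: θ'=-4.1180 (R=1.2500) → pose (5.1606, -2.8825, -4.1180)
step 2: θ'=-2.3680 (R=0.7143) → pose (4.0698, -2.7715, -2.3680)
step 3: θ'=-2.8680 (R=8.0000) → pose (7.4979, -0.7923, -2.8680)
step 4: θ'=-0.9930 (R=-1.0000) → pose (8.0653, 0.7167, -0.9930)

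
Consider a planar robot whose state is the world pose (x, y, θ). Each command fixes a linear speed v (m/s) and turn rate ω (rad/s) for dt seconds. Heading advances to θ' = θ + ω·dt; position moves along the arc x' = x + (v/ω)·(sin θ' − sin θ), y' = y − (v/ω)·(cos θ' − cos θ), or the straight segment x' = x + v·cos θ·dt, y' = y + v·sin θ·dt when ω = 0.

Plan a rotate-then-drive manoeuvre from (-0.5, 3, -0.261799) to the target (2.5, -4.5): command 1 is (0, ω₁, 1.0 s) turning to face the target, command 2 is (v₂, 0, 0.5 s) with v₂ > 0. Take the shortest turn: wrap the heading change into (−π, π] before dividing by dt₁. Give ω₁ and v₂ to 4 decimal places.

heading to target = atan2(-4.5−3, 2.5−-0.5) = -1.1903
Δθ = wrap(-1.1903 − -0.2618) = -0.9285; ω₁ = Δθ/dt₁ = -0.9285
distance = √((2.5−-0.5)² + (-4.5−3)²) = 8.0777; v₂ = distance/dt₂ = 16.1555

ω₁ = -0.9285, v₂ = 16.1555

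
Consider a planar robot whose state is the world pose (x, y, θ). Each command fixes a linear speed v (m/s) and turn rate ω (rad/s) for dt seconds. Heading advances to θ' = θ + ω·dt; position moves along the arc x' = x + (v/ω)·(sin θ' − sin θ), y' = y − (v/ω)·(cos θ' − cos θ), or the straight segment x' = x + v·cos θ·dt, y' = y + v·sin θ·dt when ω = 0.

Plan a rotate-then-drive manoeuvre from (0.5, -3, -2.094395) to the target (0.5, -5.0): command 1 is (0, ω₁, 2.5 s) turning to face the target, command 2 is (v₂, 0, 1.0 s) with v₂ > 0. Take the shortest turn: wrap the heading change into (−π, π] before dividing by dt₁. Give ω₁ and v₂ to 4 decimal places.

ω₁ = 0.2094, v₂ = 2.0000

heading to target = atan2(-5−-3, 0.5−0.5) = -1.5708
Δθ = wrap(-1.5708 − -2.0944) = 0.5236; ω₁ = Δθ/dt₁ = 0.2094
distance = √((0.5−0.5)² + (-5−-3)²) = 2.0000; v₂ = distance/dt₂ = 2.0000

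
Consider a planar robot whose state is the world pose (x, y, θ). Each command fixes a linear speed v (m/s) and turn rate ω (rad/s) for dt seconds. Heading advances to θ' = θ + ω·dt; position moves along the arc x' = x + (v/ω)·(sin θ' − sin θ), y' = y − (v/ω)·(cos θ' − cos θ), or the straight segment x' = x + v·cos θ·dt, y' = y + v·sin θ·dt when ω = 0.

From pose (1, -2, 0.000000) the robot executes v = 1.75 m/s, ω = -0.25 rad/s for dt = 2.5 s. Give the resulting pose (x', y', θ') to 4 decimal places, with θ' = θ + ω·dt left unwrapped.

(5.0957, -3.3233, -0.6250)

θ' = 0.0000 + -0.25·2.5 = -0.6250
R = v/ω = 1.75/-0.25 = -7.0000
x' = 1 + -7.0000·(sin -0.6250 − sin 0.0000) = 5.0957
y' = -2 − -7.0000·(cos -0.6250 − cos 0.0000) = -3.3233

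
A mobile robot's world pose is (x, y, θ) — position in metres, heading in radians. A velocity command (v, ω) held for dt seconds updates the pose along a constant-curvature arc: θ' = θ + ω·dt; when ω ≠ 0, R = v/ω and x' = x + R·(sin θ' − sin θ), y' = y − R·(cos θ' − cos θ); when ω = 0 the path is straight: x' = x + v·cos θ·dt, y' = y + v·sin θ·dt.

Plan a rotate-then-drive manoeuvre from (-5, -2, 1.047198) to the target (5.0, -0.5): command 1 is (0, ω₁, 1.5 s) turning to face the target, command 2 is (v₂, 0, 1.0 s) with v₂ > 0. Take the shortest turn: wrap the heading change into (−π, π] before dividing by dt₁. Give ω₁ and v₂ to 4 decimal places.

ω₁ = -0.5989, v₂ = 10.1119

heading to target = atan2(-0.5−-2, 5−-5) = 0.1489
Δθ = wrap(0.1489 − 1.0472) = -0.8983; ω₁ = Δθ/dt₁ = -0.5989
distance = √((5−-5)² + (-0.5−-2)²) = 10.1119; v₂ = distance/dt₂ = 10.1119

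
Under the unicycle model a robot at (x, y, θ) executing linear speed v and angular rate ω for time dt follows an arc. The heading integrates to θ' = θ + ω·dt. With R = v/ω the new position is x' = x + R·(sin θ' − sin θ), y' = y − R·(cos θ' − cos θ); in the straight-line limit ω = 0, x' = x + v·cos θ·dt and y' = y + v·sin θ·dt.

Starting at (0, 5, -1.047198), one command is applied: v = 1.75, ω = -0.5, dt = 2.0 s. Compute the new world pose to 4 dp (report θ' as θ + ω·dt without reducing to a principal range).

θ' = -1.0472 + -0.5·2.0 = -2.0472
R = v/ω = 1.75/-0.5 = -3.5000
x' = 0 + -3.5000·(sin -2.0472 − sin -1.0472) = 0.0792
y' = 5 − -3.5000·(cos -2.0472 − cos -1.0472) = 1.6450

(0.0792, 1.6450, -2.0472)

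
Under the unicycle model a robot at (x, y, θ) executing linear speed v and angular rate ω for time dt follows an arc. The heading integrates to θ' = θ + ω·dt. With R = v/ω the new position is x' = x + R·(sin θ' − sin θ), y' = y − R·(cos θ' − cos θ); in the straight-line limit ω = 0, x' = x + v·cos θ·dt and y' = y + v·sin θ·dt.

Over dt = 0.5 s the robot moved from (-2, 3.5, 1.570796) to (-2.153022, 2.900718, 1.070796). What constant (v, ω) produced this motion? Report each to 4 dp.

Δθ = 1.070796 − 1.570796 = -0.500000
ω = Δθ/dt = -0.500000/0.5 = -1.0000
R = −Δy/(cos θ' − cos θ) = 1.2500
v = R·ω = 1.2500·-1.0000 = -1.2500

v = -1.2500, ω = -1.0000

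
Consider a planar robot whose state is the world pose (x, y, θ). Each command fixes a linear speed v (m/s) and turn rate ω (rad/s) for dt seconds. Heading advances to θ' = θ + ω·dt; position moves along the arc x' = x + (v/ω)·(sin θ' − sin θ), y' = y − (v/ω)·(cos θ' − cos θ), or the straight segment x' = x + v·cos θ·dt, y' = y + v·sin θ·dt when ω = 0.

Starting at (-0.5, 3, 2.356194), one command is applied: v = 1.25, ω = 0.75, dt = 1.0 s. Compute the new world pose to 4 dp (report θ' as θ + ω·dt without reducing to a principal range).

θ' = 2.3562 + 0.75·1.0 = 3.1062
R = v/ω = 1.25/0.75 = 1.6667
x' = -0.5 + 1.6667·(sin 3.1062 − sin 2.3562) = -1.6195
y' = 3 − 1.6667·(cos 3.1062 − cos 2.3562) = 3.4871

(-1.6195, 3.4871, 3.1062)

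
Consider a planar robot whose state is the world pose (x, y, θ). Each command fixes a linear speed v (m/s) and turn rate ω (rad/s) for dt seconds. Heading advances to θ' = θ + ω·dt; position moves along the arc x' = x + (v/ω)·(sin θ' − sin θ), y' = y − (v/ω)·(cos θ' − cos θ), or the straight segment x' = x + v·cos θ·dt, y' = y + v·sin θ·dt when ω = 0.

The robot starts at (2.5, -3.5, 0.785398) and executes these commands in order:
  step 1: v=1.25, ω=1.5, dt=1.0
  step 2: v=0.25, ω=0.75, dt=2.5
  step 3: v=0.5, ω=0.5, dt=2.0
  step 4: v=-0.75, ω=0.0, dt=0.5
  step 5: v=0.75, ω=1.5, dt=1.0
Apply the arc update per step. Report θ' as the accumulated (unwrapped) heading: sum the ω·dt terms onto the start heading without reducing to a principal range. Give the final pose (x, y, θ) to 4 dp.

step 1: θ'=2.2854 (R=0.8333) → pose (2.5402, -2.3646, 2.2854)
step 2: θ'=4.1604 (R=0.3333) → pose (2.0046, -2.4083, 4.1604)
step 3: θ'=5.1604 (R=1.0000) → pose (1.9548, -3.3658, 5.1604)
step 4: θ'=5.1604 (straight) → pose (1.7923, -3.0279, 5.1604)
step 5: θ'=6.6604 (R=0.5000) → pose (2.4271, -3.2761, 6.6604)

(2.4271, -3.2761, 6.6604)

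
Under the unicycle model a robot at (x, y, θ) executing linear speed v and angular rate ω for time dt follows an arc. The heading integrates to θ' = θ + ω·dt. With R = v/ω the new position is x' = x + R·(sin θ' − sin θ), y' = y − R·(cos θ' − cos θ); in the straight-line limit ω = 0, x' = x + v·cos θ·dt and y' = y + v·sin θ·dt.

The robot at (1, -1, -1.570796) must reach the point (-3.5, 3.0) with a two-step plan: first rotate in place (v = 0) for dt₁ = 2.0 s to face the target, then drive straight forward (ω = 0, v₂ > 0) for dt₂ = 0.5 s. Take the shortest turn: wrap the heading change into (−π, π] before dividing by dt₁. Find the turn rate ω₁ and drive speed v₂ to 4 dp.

heading to target = atan2(3−-1, -3.5−1) = 2.4150
Δθ = wrap(2.4150 − -1.5708) = -2.2974; ω₁ = Δθ/dt₁ = -1.1487
distance = √((-3.5−1)² + (3−-1)²) = 6.0208; v₂ = distance/dt₂ = 12.0416

ω₁ = -1.1487, v₂ = 12.0416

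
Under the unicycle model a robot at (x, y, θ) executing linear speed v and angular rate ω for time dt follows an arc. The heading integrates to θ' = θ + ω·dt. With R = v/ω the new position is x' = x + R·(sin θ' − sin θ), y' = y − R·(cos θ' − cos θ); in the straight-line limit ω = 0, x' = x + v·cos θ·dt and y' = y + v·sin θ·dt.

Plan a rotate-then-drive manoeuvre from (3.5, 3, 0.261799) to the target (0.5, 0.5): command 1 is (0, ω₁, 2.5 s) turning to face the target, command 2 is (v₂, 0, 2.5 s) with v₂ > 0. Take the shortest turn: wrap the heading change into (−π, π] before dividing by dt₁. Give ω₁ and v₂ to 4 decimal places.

heading to target = atan2(0.5−3, 0.5−3.5) = -2.4469
Δθ = wrap(-2.4469 − 0.2618) = -2.7087; ω₁ = Δθ/dt₁ = -1.0835
distance = √((0.5−3.5)² + (0.5−3)²) = 3.9051; v₂ = distance/dt₂ = 1.5620

ω₁ = -1.0835, v₂ = 1.5620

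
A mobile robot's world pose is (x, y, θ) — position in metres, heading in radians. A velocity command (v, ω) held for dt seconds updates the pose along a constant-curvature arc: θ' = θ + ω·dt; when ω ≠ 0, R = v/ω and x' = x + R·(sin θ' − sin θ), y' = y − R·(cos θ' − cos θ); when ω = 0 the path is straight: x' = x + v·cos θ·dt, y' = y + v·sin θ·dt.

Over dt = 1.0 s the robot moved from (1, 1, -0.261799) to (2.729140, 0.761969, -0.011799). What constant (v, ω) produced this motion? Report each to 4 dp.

Δθ = -0.011799 − -0.261799 = 0.250000
ω = Δθ/dt = 0.250000/1.0 = 0.2500
R = Δx/(sin θ' − sin θ) = 7.0000
v = R·ω = 7.0000·0.2500 = 1.7500

v = 1.7500, ω = 0.2500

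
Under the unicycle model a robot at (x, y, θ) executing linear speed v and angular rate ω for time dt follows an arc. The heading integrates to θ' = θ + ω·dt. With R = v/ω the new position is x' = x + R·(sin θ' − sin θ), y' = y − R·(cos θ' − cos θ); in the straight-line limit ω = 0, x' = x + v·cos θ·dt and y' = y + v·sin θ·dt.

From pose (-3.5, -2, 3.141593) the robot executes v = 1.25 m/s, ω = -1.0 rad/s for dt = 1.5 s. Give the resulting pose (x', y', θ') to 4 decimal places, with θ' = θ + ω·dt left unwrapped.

(-4.7469, -0.8384, 1.6416)

θ' = 3.1416 + -1.0·1.5 = 1.6416
R = v/ω = 1.25/-1.0 = -1.2500
x' = -3.5 + -1.2500·(sin 1.6416 − sin 3.1416) = -4.7469
y' = -2 − -1.2500·(cos 1.6416 − cos 3.1416) = -0.8384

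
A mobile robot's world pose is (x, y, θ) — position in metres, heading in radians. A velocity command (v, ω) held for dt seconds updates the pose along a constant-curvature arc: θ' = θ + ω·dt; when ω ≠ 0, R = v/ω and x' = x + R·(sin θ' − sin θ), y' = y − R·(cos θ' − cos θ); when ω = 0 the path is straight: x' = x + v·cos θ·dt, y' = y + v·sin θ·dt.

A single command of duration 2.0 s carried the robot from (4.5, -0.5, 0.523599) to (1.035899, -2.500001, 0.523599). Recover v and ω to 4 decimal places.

Δθ = 0.523599 − 0.523599 = 0.000000
ω = Δθ/dt = 0.000000/2.0 = 0.0000
ω = 0 → v = (Δx·cos θ + Δy·sin θ)/dt = -2.0000

v = -2.0000, ω = 0.0000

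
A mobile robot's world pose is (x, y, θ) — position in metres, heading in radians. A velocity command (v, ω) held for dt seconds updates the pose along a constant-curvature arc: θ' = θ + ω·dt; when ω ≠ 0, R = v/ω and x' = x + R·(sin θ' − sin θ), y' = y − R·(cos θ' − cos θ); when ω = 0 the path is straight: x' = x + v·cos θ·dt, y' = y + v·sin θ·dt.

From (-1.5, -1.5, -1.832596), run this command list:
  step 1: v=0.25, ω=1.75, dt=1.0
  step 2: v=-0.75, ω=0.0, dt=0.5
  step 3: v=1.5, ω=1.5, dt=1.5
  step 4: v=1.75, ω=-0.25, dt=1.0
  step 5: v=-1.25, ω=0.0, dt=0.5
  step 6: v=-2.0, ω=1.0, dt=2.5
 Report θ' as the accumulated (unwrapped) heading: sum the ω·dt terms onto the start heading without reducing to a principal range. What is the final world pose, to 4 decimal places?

step 1: θ'=-0.0826 (R=0.1429) → pose (-1.3738, -1.6793, -0.0826)
step 2: θ'=-0.0826 (straight) → pose (-1.7475, -1.6484, -0.0826)
step 3: θ'=2.1674 (R=1.0000) → pose (-0.8378, -0.0900, 2.1674)
step 4: θ'=1.9174 (R=-7.0000) → pose (-1.6308, 1.4649, 1.9174)
step 5: θ'=1.9174 (straight) → pose (-1.4184, 0.8771, 1.9174)
step 6: θ'=4.4174 (R=-2.0000) → pose (2.3762, 0.9751, 4.4174)

(2.3762, 0.9751, 4.4174)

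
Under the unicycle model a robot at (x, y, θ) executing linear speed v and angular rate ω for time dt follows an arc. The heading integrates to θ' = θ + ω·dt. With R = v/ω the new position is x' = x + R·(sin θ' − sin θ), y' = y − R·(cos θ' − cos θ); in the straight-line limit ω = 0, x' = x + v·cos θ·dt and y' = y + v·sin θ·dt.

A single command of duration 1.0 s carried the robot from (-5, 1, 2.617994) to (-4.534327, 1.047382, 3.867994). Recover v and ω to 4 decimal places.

Δθ = 3.867994 − 2.617994 = 1.250000
ω = Δθ/dt = 1.250000/1.0 = 1.2500
R = Δx/(sin θ' − sin θ) = -0.4000
v = R·ω = -0.4000·1.2500 = -0.5000

v = -0.5000, ω = 1.2500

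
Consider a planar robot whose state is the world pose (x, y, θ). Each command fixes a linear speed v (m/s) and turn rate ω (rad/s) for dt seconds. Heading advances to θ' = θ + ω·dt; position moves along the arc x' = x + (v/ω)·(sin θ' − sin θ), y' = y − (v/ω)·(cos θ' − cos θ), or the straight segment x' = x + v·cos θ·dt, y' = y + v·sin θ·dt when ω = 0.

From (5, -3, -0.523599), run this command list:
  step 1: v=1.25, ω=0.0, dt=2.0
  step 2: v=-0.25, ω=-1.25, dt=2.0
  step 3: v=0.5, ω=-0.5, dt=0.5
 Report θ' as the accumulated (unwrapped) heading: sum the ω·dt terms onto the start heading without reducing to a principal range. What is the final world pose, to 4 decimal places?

step 1: θ'=-0.5236 (straight) → pose (7.1651, -4.2500, -0.5236)
step 2: θ'=-3.0236 (R=0.2000) → pose (7.2415, -3.8782, -3.0236)
step 3: θ'=-3.2736 (R=-1.0000) → pose (6.9922, -3.8764, -3.2736)

(6.9922, -3.8764, -3.2736)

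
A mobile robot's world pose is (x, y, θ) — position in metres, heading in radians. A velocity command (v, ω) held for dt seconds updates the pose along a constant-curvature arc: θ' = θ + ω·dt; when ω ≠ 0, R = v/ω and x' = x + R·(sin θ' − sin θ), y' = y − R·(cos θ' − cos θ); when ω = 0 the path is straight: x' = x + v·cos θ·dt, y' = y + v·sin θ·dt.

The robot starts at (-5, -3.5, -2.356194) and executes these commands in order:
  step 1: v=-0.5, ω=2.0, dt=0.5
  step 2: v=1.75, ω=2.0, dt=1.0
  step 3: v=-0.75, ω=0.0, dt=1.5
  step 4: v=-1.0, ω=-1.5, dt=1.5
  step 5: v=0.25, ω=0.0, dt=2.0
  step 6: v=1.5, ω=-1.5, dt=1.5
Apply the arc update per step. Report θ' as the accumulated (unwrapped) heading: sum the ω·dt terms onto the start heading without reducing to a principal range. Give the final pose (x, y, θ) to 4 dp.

step 1: θ'=-1.3562 (R=-0.2500) → pose (-4.9325, -3.2700, -1.3562)
step 2: θ'=0.6438 (R=0.8750) → pose (-3.5524, -3.7835, 0.6438)
step 3: θ'=0.6438 (straight) → pose (-4.4522, -4.4588, 0.6438)
step 4: θ'=-1.6062 (R=0.6667) → pose (-5.5186, -3.9020, -1.6062)
step 5: θ'=-1.6062 (straight) → pose (-5.5363, -4.4016, -1.6062)
step 6: θ'=-3.8562 (R=-1.0000) → pose (-7.1910, -5.1216, -3.8562)

(-7.1910, -5.1216, -3.8562)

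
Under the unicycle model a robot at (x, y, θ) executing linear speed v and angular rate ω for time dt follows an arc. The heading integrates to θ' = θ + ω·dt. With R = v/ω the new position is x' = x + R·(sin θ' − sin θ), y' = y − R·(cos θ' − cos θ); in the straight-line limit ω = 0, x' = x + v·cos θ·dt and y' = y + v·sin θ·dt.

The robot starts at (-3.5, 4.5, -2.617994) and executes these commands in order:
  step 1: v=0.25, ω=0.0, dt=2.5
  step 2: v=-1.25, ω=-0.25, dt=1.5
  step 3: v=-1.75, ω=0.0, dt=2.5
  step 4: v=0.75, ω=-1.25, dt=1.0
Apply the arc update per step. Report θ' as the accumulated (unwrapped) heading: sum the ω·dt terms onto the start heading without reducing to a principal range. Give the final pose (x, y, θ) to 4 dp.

(1.4213, 5.7720, -4.2430)

step 1: θ'=-2.6180 (straight) → pose (-4.0413, 4.1875, -2.6180)
step 2: θ'=-2.9930 (R=5.0000) → pose (-2.2815, 4.8023, -2.9930)
step 3: θ'=-2.9930 (straight) → pose (2.0453, 5.4500, -2.9930)
step 4: θ'=-4.2430 (R=-0.6000) → pose (1.4213, 5.7720, -4.2430)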